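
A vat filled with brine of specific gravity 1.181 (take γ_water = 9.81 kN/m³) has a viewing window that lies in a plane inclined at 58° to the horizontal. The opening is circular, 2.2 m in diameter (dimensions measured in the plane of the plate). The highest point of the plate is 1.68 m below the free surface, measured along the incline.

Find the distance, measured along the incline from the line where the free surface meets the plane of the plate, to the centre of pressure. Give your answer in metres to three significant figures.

γ = 1.181 × 9.81 = 11.58561 kN/m³.
Let θ = 58° be the plate's angle to the horizontal; measure y along the incline from where the plane meets the free surface. Vertical depth h = y·sinθ with sinθ = 0.848048.
The centroid is at the centre, 1.1 m below the top of the plate, so y_c = 1.68 + 1.1 = 2.78 m and h_c = 2.78 × 0.848048 = 2.35757 m.
A = π(1.1)² = 3.80133 m².
Resultant F = γ·h_c·A = 11.58561 × 2.35757 × 3.80133 = 103.829 kN.
I_c = πr⁴/4 = π × 1.1⁴/4 = 1.1499 m⁴.
Centre of pressure: y_p = y_c + I_c/(y_c·A) = 2.78 + 1.1499/(2.78 × 3.80133) = 2.78 + 0.108813 = 2.88881 m along the plane.

y_p = 2.89 m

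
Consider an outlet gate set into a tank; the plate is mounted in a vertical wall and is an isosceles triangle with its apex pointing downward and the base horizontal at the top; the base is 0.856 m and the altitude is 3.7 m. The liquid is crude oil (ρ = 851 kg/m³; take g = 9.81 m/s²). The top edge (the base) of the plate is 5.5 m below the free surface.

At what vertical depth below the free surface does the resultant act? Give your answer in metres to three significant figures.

γ = ρg = 851 × 9.81 / 1000 = 8.34831 kN/m³.
With the apex down, the centroid sits h/3 = 3.7/3 = 1.23333 m below the base (the top edge), so the centroid depth is h_c = 5.5 + 1.23333 = 6.73333 m.
A = ½ × 0.856 × 3.7 = 1.5836 m².
Resultant F = γ·h_c·A = 8.34831 × 6.73333 × 1.5836 = 89.0172 kN.
I_c = b·h³/36 = 0.856 × 3.7³/36 = 1.20442 m⁴.
Centre of pressure: y_p = y_c + I_c/(y_c·A) = 6.73333 + 1.20442/(6.73333 × 1.5836) = 6.73333 + 0.112954 = 6.84628 m along the plane.

h_p = 6.85 m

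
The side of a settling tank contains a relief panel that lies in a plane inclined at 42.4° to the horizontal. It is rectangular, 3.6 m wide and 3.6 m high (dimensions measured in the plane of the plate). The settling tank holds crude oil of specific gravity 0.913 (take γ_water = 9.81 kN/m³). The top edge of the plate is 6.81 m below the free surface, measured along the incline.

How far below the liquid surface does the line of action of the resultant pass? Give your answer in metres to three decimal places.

h_p = 5.890 m

γ = 0.913 × 9.81 = 8.95653 kN/m³.
Let θ = 42.4° be the plate's angle to the horizontal; measure y along the incline from where the plane meets the free surface. Vertical depth h = y·sinθ with sinθ = 0.674302.
The centroid lies 3.6/2 = 1.8 m below the top edge, so y_c = 6.81 + 1.8 = 8.61 m and h_c = 8.61 × 0.674302 = 5.80574 m.
A = 3.6 × 3.6 = 12.96 m².
Resultant F = γ·h_c·A = 8.95653 × 5.80574 × 12.96 = 673.911 kN.
I_c = b·h³/12 = 3.6 × 3.6³/12 = 13.9968 m⁴.
Centre of pressure: y_p = y_c + I_c/(y_c·A) = 8.61 + 13.9968/(8.61 × 12.96) = 8.61 + 0.125436 = 8.73544 m along the plane.
Vertically, h_p = y_p·sinθ = 8.73544 × 0.674302 = 5.89032 m.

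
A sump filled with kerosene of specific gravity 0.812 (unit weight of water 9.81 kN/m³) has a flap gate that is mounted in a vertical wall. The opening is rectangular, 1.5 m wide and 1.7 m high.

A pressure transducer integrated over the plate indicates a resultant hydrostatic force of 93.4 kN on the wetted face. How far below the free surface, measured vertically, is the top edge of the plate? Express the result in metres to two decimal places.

d_top ≈ 3.75 m

γ = 0.812 × 9.81 = 7.96572 kN/m³.
A = 1.5 × 1.7 = 2.55 m².
From F = γ·h_c·A, the centroid depth is h_c = 93.4/(7.96572 × 2.55) = 4.59813 m.
The centroid lies 1.7/2 = 0.85 m below the top edge, so the top edge sits at h_top = 4.59813 − 0.85 = 3.74813 m below the surface.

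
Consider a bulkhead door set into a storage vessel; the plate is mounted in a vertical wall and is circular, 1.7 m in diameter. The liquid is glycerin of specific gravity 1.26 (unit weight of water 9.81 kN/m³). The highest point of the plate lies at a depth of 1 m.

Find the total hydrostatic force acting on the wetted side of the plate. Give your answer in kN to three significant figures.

F ≈ 51.9 kN

γ = 1.26 × 9.81 = 12.3606 kN/m³.
The centroid is at the centre, 0.85 m below the top of the plate, so the centroid depth is h_c = 1 + 0.85 = 1.85 m.
A = π(0.85)² = 2.2698 m².
Resultant F = γ·h_c·A = 12.3606 × 1.85 × 2.2698 = 51.9038 kN.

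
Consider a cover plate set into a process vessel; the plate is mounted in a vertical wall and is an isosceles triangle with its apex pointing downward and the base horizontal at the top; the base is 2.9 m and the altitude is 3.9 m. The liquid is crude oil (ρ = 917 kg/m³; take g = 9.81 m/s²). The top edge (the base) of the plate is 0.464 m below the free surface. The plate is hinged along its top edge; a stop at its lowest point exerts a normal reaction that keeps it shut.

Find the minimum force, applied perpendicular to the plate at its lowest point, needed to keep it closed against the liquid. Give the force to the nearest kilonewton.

γ = ρg = 917 × 9.81 / 1000 = 8.99577 kN/m³.
With the apex down, the centroid sits h/3 = 3.9/3 = 1.3 m below the base (the top edge), so the centroid depth is h_c = 0.464 + 1.3 = 1.764 m.
A = ½ × 2.9 × 3.9 = 5.655 m².
Resultant F = γ·h_c·A = 8.99577 × 1.764 × 5.655 = 89.7366 kN.
I_c = b·h³/36 = 2.9 × 3.9³/36 = 4.77847 m⁴.
Centre of pressure: y_p = y_c + I_c/(y_c·A) = 1.764 + 4.77847/(1.764 × 5.655) = 1.764 + 0.479024 = 2.24302 m along the plane.
The resultant acts 1.3 + 0.479024 = 1.77902 m (along the plate) below the hinge at the top edge, so the moment about the hinge is M = F × 1.77902 = 89.7366 × 1.77902 = 159.643 kN·m.
A normal force at the bottom, 3.9 m from the hinge, must supply this moment: P = 159.643/3.9 = 40.9341 kN.

P ≈ 41 kN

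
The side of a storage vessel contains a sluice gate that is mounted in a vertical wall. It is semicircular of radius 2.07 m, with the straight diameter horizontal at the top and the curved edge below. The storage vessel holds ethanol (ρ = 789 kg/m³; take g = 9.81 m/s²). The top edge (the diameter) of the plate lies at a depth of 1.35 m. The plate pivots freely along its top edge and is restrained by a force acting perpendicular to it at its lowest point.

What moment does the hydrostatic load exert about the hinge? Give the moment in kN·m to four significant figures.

γ = ρg = 789 × 9.81 / 1000 = 7.74009 kN/m³.
The centroid of a semicircle lies 4r/(3π) = 0.878535 m from the diameter, here below the top edge, so the centroid depth is h_c = 1.35 + 0.878535 = 2.22853 m.
A = πr²/2 = π × 2.07²/2 = 6.73071 m².
Resultant F = γ·h_c·A = 7.74009 × 2.22853 × 6.73071 = 116.098 kN.
I_c = (π/8 − 8/(9π))·r⁴ = 0.109757 × 2.07⁴ = 2.01518 m⁴.
Centre of pressure: y_p = y_c + I_c/(y_c·A) = 2.22853 + 2.01518/(2.22853 × 6.73071) = 2.22853 + 0.134349 = 2.36288 m along the plane.
The resultant acts 0.878535 + 0.134349 = 1.01288 m (along the plate) below the hinge at the top edge, so the moment about the hinge is M = F × 1.01288 = 116.098 × 1.01288 = 117.593 kN·m.

M ≈ 117.6 kN·m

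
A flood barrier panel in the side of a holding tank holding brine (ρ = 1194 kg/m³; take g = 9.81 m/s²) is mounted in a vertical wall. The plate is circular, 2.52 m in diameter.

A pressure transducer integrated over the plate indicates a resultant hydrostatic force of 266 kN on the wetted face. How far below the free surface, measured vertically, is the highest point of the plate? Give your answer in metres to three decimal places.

γ = ρg = 1194 × 9.81 / 1000 = 11.71314 kN/m³.
A = π(1.26)² = 4.98759 m².
From F = γ·h_c·A, the centroid depth is h_c = 266/(11.71314 × 4.98759) = 4.55321 m.
The centroid is at the centre, 1.26 m below the top of the plate, so the highest point sits at h_top = 4.55321 − 1.26 = 3.29321 m below the surface.

d_top ≈ 3.293 m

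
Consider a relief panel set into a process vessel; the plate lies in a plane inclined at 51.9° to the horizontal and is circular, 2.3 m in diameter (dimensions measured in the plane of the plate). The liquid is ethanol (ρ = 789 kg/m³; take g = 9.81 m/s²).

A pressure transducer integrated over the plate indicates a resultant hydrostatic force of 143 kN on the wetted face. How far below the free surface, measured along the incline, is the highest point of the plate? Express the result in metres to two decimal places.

γ = ρg = 789 × 9.81 / 1000 = 7.74009 kN/m³.
A = π(1.15)² = 4.15476 m².
From F = γ·h_c·A, the centroid depth is h_c = 143/(7.74009 × 4.15476) = 4.44676 m.
Let θ = 51.9° be the plate's angle to the horizontal; measure y along the incline from where the plane meets the free surface. Vertical depth h = y·sinθ with sinθ = 0.786935.
Along the incline, y_c = h_c/sinθ = 4.44676/0.786935 = 5.65073 m.
The centroid is at the centre, 1.15 m below the top of the plate, so the highest point sits at y_top = 5.65073 − 1.15 = 4.50073 m along the incline.

y_top ≈ 4.50 m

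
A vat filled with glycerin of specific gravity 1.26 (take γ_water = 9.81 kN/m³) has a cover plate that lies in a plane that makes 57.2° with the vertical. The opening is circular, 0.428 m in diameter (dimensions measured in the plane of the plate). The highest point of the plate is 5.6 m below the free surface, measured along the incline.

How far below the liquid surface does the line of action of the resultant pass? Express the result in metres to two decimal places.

h_p = 3.15 m

γ = 1.26 × 9.81 = 12.3606 kN/m³.
The plate makes 57.2° with the vertical, i.e. θ = 90° − 57.2° = 32.8° to the horizontal. Measuring y along the incline from the free-surface line, vertical depth h = y·sinθ with sinθ = 0.541708.
The centroid is at the centre, 0.214 m below the top of the plate, so y_c = 5.6 + 0.214 = 5.814 m and h_c = 5.814 × 0.541708 = 3.14949 m.
A = π(0.214)² = 0.143872 m².
Resultant F = γ·h_c·A = 12.3606 × 3.14949 × 0.143872 = 5.60088 kN.
I_c = πr⁴/4 = π × 0.214⁴/4 = 0.00164719 m⁴.
Centre of pressure: y_p = y_c + I_c/(y_c·A) = 5.814 + 0.00164719/(5.814 × 0.143872) = 5.814 + 0.00196921 = 5.81597 m along the plane.
Vertically, h_p = y_p·sinθ = 5.81597 × 0.541708 = 3.15056 m.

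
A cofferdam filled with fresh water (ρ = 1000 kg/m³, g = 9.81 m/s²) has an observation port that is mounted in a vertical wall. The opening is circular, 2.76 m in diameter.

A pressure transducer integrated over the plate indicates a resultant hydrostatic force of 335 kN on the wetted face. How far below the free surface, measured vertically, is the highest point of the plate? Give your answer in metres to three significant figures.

d_top ≈ 4.33 m

γ = ρg = 1000 × 9.81 = 9810 N/m³ = 9.81 kN/m³.
A = π(1.38)² = 5.98285 m².
From F = γ·h_c·A, the centroid depth is h_c = 335/(9.81 × 5.98285) = 5.70779 m.
The centroid is at the centre, 1.38 m below the top of the plate, so the highest point sits at h_top = 5.70779 − 1.38 = 4.32779 m below the surface.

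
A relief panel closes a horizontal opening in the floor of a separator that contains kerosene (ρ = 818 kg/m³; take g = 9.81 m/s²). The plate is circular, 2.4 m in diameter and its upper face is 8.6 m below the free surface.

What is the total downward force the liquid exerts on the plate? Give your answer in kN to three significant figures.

γ = ρg = 818 × 9.81 / 1000 = 8.02458 kN/m³.
The plate is horizontal, so pressure is uniform at p = γ·h = 8.02458 × 8.6 = 69.0114 kN/m².
A = π(1.2)² = 4.52389 m².
F = p·A = 69.0114 × 4.52389 = 312.2 kN.

F ≈ 312 kN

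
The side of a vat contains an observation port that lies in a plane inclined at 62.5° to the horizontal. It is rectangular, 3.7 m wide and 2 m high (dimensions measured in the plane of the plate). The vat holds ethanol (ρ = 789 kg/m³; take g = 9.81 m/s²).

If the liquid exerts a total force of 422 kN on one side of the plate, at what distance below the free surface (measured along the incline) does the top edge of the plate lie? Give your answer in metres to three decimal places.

y_top ≈ 7.306 m

γ = ρg = 789 × 9.81 / 1000 = 7.74009 kN/m³.
A = 3.7 × 2 = 7.4 m².
From F = γ·h_c·A, the centroid depth is h_c = 422/(7.74009 × 7.4) = 7.36775 m.
Let θ = 62.5° be the plate's angle to the horizontal; measure y along the incline from where the plane meets the free surface. Vertical depth h = y·sinθ with sinθ = 0.887011.
Along the incline, y_c = h_c/sinθ = 7.36775/0.887011 = 8.30627 m.
The centroid lies 2/2 = 1 m below the top edge, so the top edge sits at y_top = 8.30627 − 1 = 7.30627 m along the incline.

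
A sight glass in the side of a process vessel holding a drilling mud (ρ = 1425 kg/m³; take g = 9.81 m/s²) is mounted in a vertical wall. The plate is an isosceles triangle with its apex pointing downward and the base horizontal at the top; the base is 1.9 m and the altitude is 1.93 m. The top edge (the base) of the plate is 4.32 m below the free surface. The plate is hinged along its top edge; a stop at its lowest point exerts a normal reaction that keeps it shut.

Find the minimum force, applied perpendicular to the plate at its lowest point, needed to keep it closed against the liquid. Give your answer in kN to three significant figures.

P ≈ 45.2 kN

γ = ρg = 1425 × 9.81 / 1000 = 13.97925 kN/m³.
With the apex down, the centroid sits h/3 = 1.93/3 = 0.643333 m below the base (the top edge), so the centroid depth is h_c = 4.32 + 0.643333 = 4.96333 m.
A = ½ × 1.9 × 1.93 = 1.8335 m².
Resultant F = γ·h_c·A = 13.97925 × 4.96333 × 1.8335 = 127.215 kN.
I_c = b·h³/36 = 1.9 × 1.93³/36 = 0.379422 m⁴.
Centre of pressure: y_p = y_c + I_c/(y_c·A) = 4.96333 + 0.379422/(4.96333 × 1.8335) = 4.96333 + 0.0416935 = 5.00502 m along the plane.
The resultant acts 0.643333 + 0.0416935 = 0.685027 m (along the plate) below the hinge at the top edge, so the moment about the hinge is M = F × 0.685027 = 127.215 × 0.685027 = 87.1457 kN·m.
A normal force at the bottom, 1.93 m from the hinge, must supply this moment: P = 87.1457/1.93 = 45.1532 kN.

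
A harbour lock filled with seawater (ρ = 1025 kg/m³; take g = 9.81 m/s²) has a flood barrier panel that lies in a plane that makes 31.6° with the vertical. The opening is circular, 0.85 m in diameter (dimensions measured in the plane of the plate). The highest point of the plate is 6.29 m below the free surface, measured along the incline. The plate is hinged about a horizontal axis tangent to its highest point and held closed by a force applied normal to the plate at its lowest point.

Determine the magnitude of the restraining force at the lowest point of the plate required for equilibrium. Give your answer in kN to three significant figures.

γ = ρg = 1025 × 9.81 / 1000 = 10.05525 kN/m³.
The plate makes 31.6° with the vertical, i.e. θ = 90° − 31.6° = 58.4° to the horizontal. Measuring y along the incline from the free-surface line, vertical depth h = y·sinθ with sinθ = 0.851727.
The centroid is at the centre, 0.425 m below the top of the plate, so y_c = 6.29 + 0.425 = 6.715 m and h_c = 6.715 × 0.851727 = 5.71935 m.
A = π(0.425)² = 0.56745 m².
Resultant F = γ·h_c·A = 10.05525 × 5.71935 × 0.56745 = 32.6338 kN.
I_c = πr⁴/4 = π × 0.425⁴/4 = 0.0256239 m⁴.
Centre of pressure: y_p = y_c + I_c/(y_c·A) = 6.715 + 0.0256239/(6.715 × 0.56745) = 6.715 + 0.00672468 = 6.72172 m along the plane.
The resultant acts 0.425 + 0.00672468 = 0.431725 m (along the plate) below the hinge at the top edge, so the moment about the hinge is M = F × 0.431725 = 32.6338 × 0.431725 = 14.0888 kN·m.
A normal force at the bottom, 0.85 m from the hinge, must supply this moment: P = 14.0888/0.85 = 16.5751 kN.

P ≈ 16.6 kN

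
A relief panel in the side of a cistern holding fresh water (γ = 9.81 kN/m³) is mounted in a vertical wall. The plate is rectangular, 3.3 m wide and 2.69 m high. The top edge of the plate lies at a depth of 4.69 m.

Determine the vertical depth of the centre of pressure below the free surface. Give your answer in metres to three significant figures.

h_p = 6.13 m

γ = 9.81 kN/m³.
The centroid lies 2.69/2 = 1.345 m below the top edge, so the centroid depth is h_c = 4.69 + 1.345 = 6.035 m.
A = 3.3 × 2.69 = 8.877 m².
Resultant F = γ·h_c·A = 9.81 × 6.035 × 8.877 = 525.548 kN.
I_c = b·h³/12 = 3.3 × 2.69³/12 = 5.3529 m⁴.
Centre of pressure: y_p = y_c + I_c/(y_c·A) = 6.035 + 5.3529/(6.035 × 8.877) = 6.035 + 0.0999184 = 6.13492 m along the plane.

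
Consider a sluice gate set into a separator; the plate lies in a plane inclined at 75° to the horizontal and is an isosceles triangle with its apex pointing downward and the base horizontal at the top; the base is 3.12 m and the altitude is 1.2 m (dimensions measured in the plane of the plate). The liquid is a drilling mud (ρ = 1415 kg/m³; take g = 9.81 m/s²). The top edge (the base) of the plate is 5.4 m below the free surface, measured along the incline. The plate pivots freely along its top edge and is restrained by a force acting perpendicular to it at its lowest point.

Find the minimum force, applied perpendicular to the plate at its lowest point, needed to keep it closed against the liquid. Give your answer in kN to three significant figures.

P ≈ 50.2 kN

γ = ρg = 1415 × 9.81 / 1000 = 13.88115 kN/m³.
Let θ = 75° be the plate's angle to the horizontal; measure y along the incline from where the plane meets the free surface. Vertical depth h = y·sinθ with sinθ = 0.965926.
With the apex down, the centroid sits h/3 = 1.2/3 = 0.4 m below the base (the top edge), so y_c = 5.4 + 0.4 = 5.8 m and h_c = 5.8 × 0.965926 = 5.60237 m.
A = ½ × 3.12 × 1.2 = 1.872 m².
Resultant F = γ·h_c·A = 13.88115 × 5.60237 × 1.872 = 145.58 kN.
I_c = b·h³/36 = 3.12 × 1.2³/36 = 0.14976 m⁴.
Centre of pressure: y_p = y_c + I_c/(y_c·A) = 5.8 + 0.14976/(5.8 × 1.872) = 5.8 + 0.0137931 = 5.81379 m along the plane.
The resultant acts 0.4 + 0.0137931 = 0.413793 m (along the plate) below the hinge at the top edge, so the moment about the hinge is M = F × 0.413793 = 145.58 × 0.413793 = 60.24 kN·m.
A normal force at the bottom, 1.2 m from the hinge, must supply this moment: P = 60.24/1.2 = 50.2 kN.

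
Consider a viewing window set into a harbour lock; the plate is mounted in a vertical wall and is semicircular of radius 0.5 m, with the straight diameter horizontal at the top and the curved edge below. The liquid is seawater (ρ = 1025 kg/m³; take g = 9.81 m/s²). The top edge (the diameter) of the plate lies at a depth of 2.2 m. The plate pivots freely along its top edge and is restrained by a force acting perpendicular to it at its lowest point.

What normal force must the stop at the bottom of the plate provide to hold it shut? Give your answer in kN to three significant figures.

P ≈ 4.18 kN

γ = ρg = 1025 × 9.81 / 1000 = 10.05525 kN/m³.
The centroid of a semicircle lies 4r/(3π) = 0.212207 m from the diameter, here below the top edge, so the centroid depth is h_c = 2.2 + 0.212207 = 2.41221 m.
A = πr²/2 = π × 0.5²/2 = 0.392699 m².
Resultant F = γ·h_c·A = 10.05525 × 2.41221 × 0.392699 = 9.52506 kN.
I_c = (π/8 − 8/(9π))·r⁴ = 0.109757 × 0.5⁴ = 0.00685981 m⁴.
Centre of pressure: y_p = y_c + I_c/(y_c·A) = 2.41221 + 0.00685981/(2.41221 × 0.392699) = 2.41221 + 0.00724164 = 2.41945 m along the plane.
The resultant acts 0.212207 + 0.00724164 = 0.219449 m (along the plate) below the hinge at the top edge, so the moment about the hinge is M = F × 0.219449 = 9.52506 × 0.219449 = 2.09026 kN·m.
A normal force at the bottom, 0.5 m from the hinge, must supply this moment: P = 2.09026/0.5 = 4.18052 kN.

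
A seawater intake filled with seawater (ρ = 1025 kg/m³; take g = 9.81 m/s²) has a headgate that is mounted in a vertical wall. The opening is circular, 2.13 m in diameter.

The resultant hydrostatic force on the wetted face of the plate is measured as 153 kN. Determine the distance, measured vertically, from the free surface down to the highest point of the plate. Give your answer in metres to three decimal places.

d_top ≈ 3.205 m

γ = ρg = 1025 × 9.81 / 1000 = 10.05525 kN/m³.
A = π(1.065)² = 3.56327 m².
From F = γ·h_c·A, the centroid depth is h_c = 153/(10.05525 × 3.56327) = 4.27022 m.
The centroid is at the centre, 1.065 m below the top of the plate, so the highest point sits at h_top = 4.27022 − 1.065 = 3.20522 m below the surface.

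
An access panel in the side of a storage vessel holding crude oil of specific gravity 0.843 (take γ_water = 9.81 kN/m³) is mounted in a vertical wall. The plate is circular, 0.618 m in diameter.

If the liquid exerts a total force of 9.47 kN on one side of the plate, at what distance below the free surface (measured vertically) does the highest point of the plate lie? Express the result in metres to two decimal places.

d_top ≈ 3.51 m

γ = 0.843 × 9.81 = 8.26983 kN/m³.
A = π(0.309)² = 0.299962 m².
From F = γ·h_c·A, the centroid depth is h_c = 9.47/(8.26983 × 0.299962) = 3.81757 m.
The centroid is at the centre, 0.309 m below the top of the plate, so the highest point sits at h_top = 3.81757 − 0.309 = 3.50857 m below the surface.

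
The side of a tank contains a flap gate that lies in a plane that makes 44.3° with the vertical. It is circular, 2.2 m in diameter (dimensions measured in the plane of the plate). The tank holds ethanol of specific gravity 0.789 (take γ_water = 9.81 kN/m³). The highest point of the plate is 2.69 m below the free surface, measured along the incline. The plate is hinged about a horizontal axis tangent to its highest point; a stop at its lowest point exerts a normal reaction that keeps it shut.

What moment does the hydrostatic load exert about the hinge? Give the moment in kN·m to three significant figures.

M ≈ 94.2 kN·m

γ = 0.789 × 9.81 = 7.74009 kN/m³.
The plate makes 44.3° with the vertical, i.e. θ = 90° − 44.3° = 45.7° to the horizontal. Measuring y along the incline from the free-surface line, vertical depth h = y·sinθ with sinθ = 0.715693.
The centroid is at the centre, 1.1 m below the top of the plate, so y_c = 2.69 + 1.1 = 3.79 m and h_c = 3.79 × 0.715693 = 2.71248 m.
A = π(1.1)² = 3.80133 m².
Resultant F = γ·h_c·A = 7.74009 × 2.71248 × 3.80133 = 79.8083 kN.
I_c = πr⁴/4 = π × 1.1⁴/4 = 1.1499 m⁴.
Centre of pressure: y_p = y_c + I_c/(y_c·A) = 3.79 + 1.1499/(3.79 × 3.80133) = 3.79 + 0.0798151 = 3.86982 m along the plane.
The resultant acts 1.1 + 0.0798151 = 1.17982 m (along the plate) below the hinge at the top edge, so the moment about the hinge is M = F × 1.17982 = 79.8083 × 1.17982 = 94.1594 kN·m.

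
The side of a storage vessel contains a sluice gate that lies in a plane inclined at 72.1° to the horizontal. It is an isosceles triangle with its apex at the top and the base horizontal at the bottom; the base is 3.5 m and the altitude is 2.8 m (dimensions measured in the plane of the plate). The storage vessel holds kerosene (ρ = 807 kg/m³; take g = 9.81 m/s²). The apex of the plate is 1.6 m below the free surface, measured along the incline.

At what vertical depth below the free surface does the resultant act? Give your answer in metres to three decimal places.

h_p = 3.418 m

γ = ρg = 807 × 9.81 / 1000 = 7.91667 kN/m³.
Let θ = 72.1° be the plate's angle to the horizontal; measure y along the incline from where the plane meets the free surface. Vertical depth h = y·sinθ with sinθ = 0.951594.
With the apex up, the centroid sits 2h/3 = 2 × 2.8/3 = 1.86667 m below the apex, so y_c = 1.6 + 1.86667 = 3.46667 m and h_c = 3.46667 × 0.951594 = 3.29886 m.
A = ½ × 3.5 × 2.8 = 4.9 m².
Resultant F = γ·h_c·A = 7.91667 × 3.29886 × 4.9 = 127.968 kN.
I_c = b·h³/36 = 3.5 × 2.8³/36 = 2.13422 m⁴.
Centre of pressure: y_p = y_c + I_c/(y_c·A) = 3.46667 + 2.13422/(3.46667 × 4.9) = 3.46667 + 0.125641 = 3.59231 m along the plane.
Vertically, h_p = y_p·sinθ = 3.59231 × 0.951594 = 3.41842 m.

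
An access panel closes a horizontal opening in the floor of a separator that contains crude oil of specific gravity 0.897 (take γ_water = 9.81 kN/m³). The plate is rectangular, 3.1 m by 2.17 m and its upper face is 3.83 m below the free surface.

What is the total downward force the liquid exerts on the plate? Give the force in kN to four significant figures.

γ = 0.897 × 9.81 = 8.79957 kN/m³.
The plate is horizontal, so pressure is uniform at p = γ·h = 8.79957 × 3.83 = 33.7024 kN/m².
A = 3.1 × 2.17 = 6.727 m².
F = p·A = 33.7024 × 6.727 = 226.716 kN.

F ≈ 226.7 kN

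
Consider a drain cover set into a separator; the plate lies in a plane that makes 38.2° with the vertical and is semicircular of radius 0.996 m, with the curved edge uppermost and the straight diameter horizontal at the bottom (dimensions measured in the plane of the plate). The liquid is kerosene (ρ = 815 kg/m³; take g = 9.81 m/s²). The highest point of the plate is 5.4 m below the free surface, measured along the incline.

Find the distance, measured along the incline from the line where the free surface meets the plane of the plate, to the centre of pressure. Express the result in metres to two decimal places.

γ = ρg = 815 × 9.81 / 1000 = 7.99515 kN/m³.
The plate makes 38.2° with the vertical, i.e. θ = 90° − 38.2° = 51.8° to the horizontal. Measuring y along the incline from the free-surface line, vertical depth h = y·sinθ with sinθ = 0.785857.
The centroid lies 4r/(3π) = 0.422716 m above the diameter, so r − 4r/(3π) = 0.996 − 0.422716 = 0.573284 m below the topmost point, so y_c = 5.4 + 0.573284 = 5.97328 m and h_c = 5.97328 × 0.785857 = 4.69414 m.
A = πr²/2 = π × 0.996²/2 = 1.55826 m².
Resultant F = γ·h_c·A = 7.99515 × 4.69414 × 1.55826 = 58.482 kN.
I_c = (π/8 − 8/(9π))·r⁴ = 0.109757 × 0.996⁴ = 0.108011 m⁴.
Centre of pressure: y_p = y_c + I_c/(y_c·A) = 5.97328 + 0.108011/(5.97328 × 1.55826) = 5.97328 + 0.0116042 = 5.98488 m along the plane.

y_p = 5.98 m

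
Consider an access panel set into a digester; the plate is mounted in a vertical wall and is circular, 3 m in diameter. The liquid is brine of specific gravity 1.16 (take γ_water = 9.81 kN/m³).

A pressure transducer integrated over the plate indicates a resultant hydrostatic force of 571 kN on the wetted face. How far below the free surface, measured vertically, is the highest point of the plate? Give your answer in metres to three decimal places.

d_top ≈ 5.599 m

γ = 1.16 × 9.81 = 11.3796 kN/m³.
A = π(1.5)² = 7.06858 m².
From F = γ·h_c·A, the centroid depth is h_c = 571/(11.3796 × 7.06858) = 7.09867 m.
The centroid is at the centre, 1.5 m below the top of the plate, so the highest point sits at h_top = 7.09867 − 1.5 = 5.59867 m below the surface.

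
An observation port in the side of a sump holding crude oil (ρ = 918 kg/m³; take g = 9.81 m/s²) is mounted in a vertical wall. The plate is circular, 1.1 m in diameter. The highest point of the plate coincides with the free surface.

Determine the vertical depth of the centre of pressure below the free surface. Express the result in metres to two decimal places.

h_p = 0.69 m

γ = ρg = 918 × 9.81 / 1000 = 9.00558 kN/m³.
The centroid is at the centre, 0.55 m below the top of the plate, so the centroid depth is h_c = 0.55 m.
A = π(0.55)² = 0.950332 m².
Resultant F = γ·h_c·A = 9.00558 × 0.55 × 0.950332 = 4.70706 kN.
I_c = πr⁴/4 = π × 0.55⁴/4 = 0.0718688 m⁴.
Centre of pressure: y_p = y_c + I_c/(y_c·A) = 0.55 + 0.0718688/(0.55 × 0.950332) = 0.55 + 0.1375 = 0.6875 m along the plane.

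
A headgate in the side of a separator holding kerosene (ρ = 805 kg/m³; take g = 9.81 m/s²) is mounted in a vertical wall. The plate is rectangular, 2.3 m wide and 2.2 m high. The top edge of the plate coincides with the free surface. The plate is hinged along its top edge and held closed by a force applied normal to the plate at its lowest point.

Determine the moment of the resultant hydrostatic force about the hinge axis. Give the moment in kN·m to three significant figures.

M ≈ 64.5 kN·m

γ = ρg = 805 × 9.81 / 1000 = 7.89705 kN/m³.
The centroid lies 2.2/2 = 1.1 m below the top edge, so the centroid depth is h_c = 1.1 m.
A = 2.3 × 2.2 = 5.06 m².
Resultant F = γ·h_c·A = 7.89705 × 1.1 × 5.06 = 43.955 kN.
I_c = b·h³/12 = 2.3 × 2.2³/12 = 2.04087 m⁴.
Centre of pressure: y_p = y_c + I_c/(y_c·A) = 1.1 + 2.04087/(1.1 × 5.06) = 1.1 + 0.366667 = 1.46667 m along the plane.
The resultant acts 1.1 + 0.366667 = 1.46667 m (along the plate) below the hinge at the top edge, so the moment about the hinge is M = F × 1.46667 = 43.955 × 1.46667 = 64.4675 kN·m.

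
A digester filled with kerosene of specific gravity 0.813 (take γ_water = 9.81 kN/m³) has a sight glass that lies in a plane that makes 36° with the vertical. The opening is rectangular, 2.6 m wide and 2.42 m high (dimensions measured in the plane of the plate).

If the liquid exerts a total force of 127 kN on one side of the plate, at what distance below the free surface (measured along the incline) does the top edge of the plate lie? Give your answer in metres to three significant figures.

γ = 0.813 × 9.81 = 7.97553 kN/m³.
A = 2.6 × 2.42 = 6.292 m².
From F = γ·h_c·A, the centroid depth is h_c = 127/(7.97553 × 6.292) = 2.53079 m.
The plate makes 36° with the vertical, i.e. θ = 90° − 36° = 54° to the horizontal. Measuring y along the incline from the free-surface line, vertical depth h = y·sinθ with sinθ = 0.809017.
Along the incline, y_c = h_c/sinθ = 2.53079/0.809017 = 3.12823 m.
The centroid lies 2.42/2 = 1.21 m below the top edge, so the top edge sits at y_top = 3.12823 − 1.21 = 1.91823 m along the incline.

y_top ≈ 1.92 m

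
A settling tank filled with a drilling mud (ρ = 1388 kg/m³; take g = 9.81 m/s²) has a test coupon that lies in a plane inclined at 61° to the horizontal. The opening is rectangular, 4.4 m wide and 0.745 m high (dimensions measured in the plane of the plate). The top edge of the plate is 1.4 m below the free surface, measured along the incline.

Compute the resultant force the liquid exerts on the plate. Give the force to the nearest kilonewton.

F ≈ 69 kN

γ = ρg = 1388 × 9.81 / 1000 = 13.61628 kN/m³.
Let θ = 61° be the plate's angle to the horizontal; measure y along the incline from where the plane meets the free surface. Vertical depth h = y·sinθ with sinθ = 0.874620.
The centroid lies 0.745/2 = 0.3725 m below the top edge, so y_c = 1.4 + 0.3725 = 1.7725 m and h_c = 1.7725 × 0.874620 = 1.55026 m.
A = 4.4 × 0.745 = 3.278 m².
Resultant F = γ·h_c·A = 13.61628 × 1.55026 × 3.278 = 69.1946 kN.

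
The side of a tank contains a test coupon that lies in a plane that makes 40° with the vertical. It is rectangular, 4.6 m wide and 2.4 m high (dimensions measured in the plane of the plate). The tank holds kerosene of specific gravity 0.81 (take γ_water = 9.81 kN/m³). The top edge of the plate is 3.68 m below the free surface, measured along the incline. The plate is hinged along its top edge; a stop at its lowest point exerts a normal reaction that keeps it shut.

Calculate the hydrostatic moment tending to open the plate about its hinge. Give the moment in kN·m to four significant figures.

M ≈ 425.8 kN·m

γ = 0.81 × 9.81 = 7.9461 kN/m³.
The plate makes 40° with the vertical, i.e. θ = 90° − 40° = 50° to the horizontal. Measuring y along the incline from the free-surface line, vertical depth h = y·sinθ with sinθ = 0.766044.
The centroid lies 2.4/2 = 1.2 m below the top edge, so y_c = 3.68 + 1.2 = 4.88 m and h_c = 4.88 × 0.766044 = 3.73829 m.
A = 4.6 × 2.4 = 11.04 m².
Resultant F = γ·h_c·A = 7.9461 × 3.73829 × 11.04 = 327.941 kN.
I_c = b·h³/12 = 4.6 × 2.4³/12 = 5.2992 m⁴.
Centre of pressure: y_p = y_c + I_c/(y_c·A) = 4.88 + 5.2992/(4.88 × 11.04) = 4.88 + 0.0983607 = 4.97836 m along the plane.
The resultant acts 1.2 + 0.0983607 = 1.29836 m (along the plate) below the hinge at the top edge, so the moment about the hinge is M = F × 1.29836 = 327.941 × 1.29836 = 425.785 kN·m.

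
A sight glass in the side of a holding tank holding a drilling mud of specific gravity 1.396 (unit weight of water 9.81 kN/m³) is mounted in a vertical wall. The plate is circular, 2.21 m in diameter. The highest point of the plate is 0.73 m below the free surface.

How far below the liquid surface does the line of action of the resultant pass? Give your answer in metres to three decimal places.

h_p = 2.001 m

γ = 1.396 × 9.81 = 13.69476 kN/m³.
The centroid is at the centre, 1.105 m below the top of the plate, so the centroid depth is h_c = 0.73 + 1.105 = 1.835 m.
A = π(1.105)² = 3.83596 m².
Resultant F = γ·h_c·A = 13.69476 × 1.835 × 3.83596 = 96.3972 kN.
I_c = πr⁴/4 = π × 1.105⁴/4 = 1.17095 m⁴.
Centre of pressure: y_p = y_c + I_c/(y_c·A) = 1.835 + 1.17095/(1.835 × 3.83596) = 1.835 + 0.166352 = 2.00135 m along the plane.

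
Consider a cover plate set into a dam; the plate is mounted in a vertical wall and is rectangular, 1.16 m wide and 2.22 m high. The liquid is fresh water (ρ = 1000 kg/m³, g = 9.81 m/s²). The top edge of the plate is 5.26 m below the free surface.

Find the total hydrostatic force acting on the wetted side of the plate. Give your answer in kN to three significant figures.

F ≈ 161 kN

γ = ρg = 1000 × 9.81 = 9810 N/m³ = 9.81 kN/m³.
The centroid lies 2.22/2 = 1.11 m below the top edge, so the centroid depth is h_c = 5.26 + 1.11 = 6.37 m.
A = 1.16 × 2.22 = 2.5752 m².
Resultant F = γ·h_c·A = 9.81 × 6.37 × 2.5752 = 160.923 kN.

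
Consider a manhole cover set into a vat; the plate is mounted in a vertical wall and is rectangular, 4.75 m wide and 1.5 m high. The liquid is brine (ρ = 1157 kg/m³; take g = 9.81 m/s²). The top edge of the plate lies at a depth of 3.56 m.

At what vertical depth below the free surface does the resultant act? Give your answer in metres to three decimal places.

γ = ρg = 1157 × 9.81 / 1000 = 11.35017 kN/m³.
The centroid lies 1.5/2 = 0.75 m below the top edge, so the centroid depth is h_c = 3.56 + 0.75 = 4.31 m.
A = 4.75 × 1.5 = 7.125 m².
Resultant F = γ·h_c·A = 11.35017 × 4.31 × 7.125 = 348.55 kN.
I_c = b·h³/12 = 4.75 × 1.5³/12 = 1.33594 m⁴.
Centre of pressure: y_p = y_c + I_c/(y_c·A) = 4.31 + 1.33594/(4.31 × 7.125) = 4.31 + 0.0435036 = 4.3535 m along the plane.

h_p = 4.354 m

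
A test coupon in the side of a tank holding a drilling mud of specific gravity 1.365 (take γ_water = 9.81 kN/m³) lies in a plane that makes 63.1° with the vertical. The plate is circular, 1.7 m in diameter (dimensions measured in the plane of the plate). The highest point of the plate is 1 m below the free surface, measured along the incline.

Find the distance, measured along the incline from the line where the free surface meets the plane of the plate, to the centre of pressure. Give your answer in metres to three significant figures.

γ = 1.365 × 9.81 = 13.39065 kN/m³.
The plate makes 63.1° with the vertical, i.e. θ = 90° − 63.1° = 26.9° to the horizontal. Measuring y along the incline from the free-surface line, vertical depth h = y·sinθ with sinθ = 0.452435.
The centroid is at the centre, 0.85 m below the top of the plate, so y_c = 1 + 0.85 = 1.85 m and h_c = 1.85 × 0.452435 = 0.837005 m.
A = π(0.85)² = 2.2698 m².
Resultant F = γ·h_c·A = 13.39065 × 0.837005 × 2.2698 = 25.44 kN.
I_c = πr⁴/4 = π × 0.85⁴/4 = 0.409983 m⁴.
Centre of pressure: y_p = y_c + I_c/(y_c·A) = 1.85 + 0.409983/(1.85 × 2.2698) = 1.85 + 0.0976352 = 1.94764 m along the plane.

y_p = 1.95 m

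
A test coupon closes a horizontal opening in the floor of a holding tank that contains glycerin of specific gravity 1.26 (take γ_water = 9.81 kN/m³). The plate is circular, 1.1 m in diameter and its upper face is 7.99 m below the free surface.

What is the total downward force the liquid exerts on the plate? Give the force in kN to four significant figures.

F ≈ 93.86 kN

γ = 1.26 × 9.81 = 12.3606 kN/m³.
The plate is horizontal, so pressure is uniform at p = γ·h = 12.3606 × 7.99 = 98.7612 kN/m².
A = π(0.55)² = 0.950332 m².
F = p·A = 98.7612 × 0.950332 = 93.8559 kN.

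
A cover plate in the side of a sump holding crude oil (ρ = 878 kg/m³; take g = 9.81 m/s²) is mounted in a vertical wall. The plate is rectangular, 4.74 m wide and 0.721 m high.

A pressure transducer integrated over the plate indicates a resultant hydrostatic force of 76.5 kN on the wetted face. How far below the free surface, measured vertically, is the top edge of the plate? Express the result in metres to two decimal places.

γ = ρg = 878 × 9.81 / 1000 = 8.61318 kN/m³.
A = 4.74 × 0.721 = 3.41754 m².
From F = γ·h_c·A, the centroid depth is h_c = 76.5/(8.61318 × 3.41754) = 2.59887 m.
The centroid lies 0.721/2 = 0.3605 m below the top edge, so the top edge sits at h_top = 2.59887 − 0.3605 = 2.23837 m below the surface.

d_top ≈ 2.24 m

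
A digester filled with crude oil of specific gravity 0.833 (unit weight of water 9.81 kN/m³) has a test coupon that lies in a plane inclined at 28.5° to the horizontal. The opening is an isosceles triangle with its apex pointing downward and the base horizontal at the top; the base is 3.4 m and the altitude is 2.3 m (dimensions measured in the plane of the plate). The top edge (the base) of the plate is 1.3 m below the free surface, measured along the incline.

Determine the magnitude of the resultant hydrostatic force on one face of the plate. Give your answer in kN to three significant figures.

F ≈ 31.5 kN

γ = 0.833 × 9.81 = 8.17173 kN/m³.
Let θ = 28.5° be the plate's angle to the horizontal; measure y along the incline from where the plane meets the free surface. Vertical depth h = y·sinθ with sinθ = 0.477159.
With the apex down, the centroid sits h/3 = 2.3/3 = 0.766667 m below the base (the top edge), so y_c = 1.3 + 0.766667 = 2.06667 m and h_c = 2.06667 × 0.477159 = 0.98613 m.
A = ½ × 3.4 × 2.3 = 3.91 m².
Resultant F = γ·h_c·A = 8.17173 × 0.98613 × 3.91 = 31.5083 kN.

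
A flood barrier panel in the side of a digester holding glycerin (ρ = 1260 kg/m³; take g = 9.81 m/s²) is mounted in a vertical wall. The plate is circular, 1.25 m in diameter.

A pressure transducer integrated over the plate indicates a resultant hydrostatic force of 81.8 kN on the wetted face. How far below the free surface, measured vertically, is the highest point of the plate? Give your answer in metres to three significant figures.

γ = ρg = 1260 × 9.81 / 1000 = 12.3606 kN/m³.
A = π(0.625)² = 1.22718 m².
From F = γ·h_c·A, the centroid depth is h_c = 81.8/(12.3606 × 1.22718) = 5.39269 m.
The centroid is at the centre, 0.625 m below the top of the plate, so the highest point sits at h_top = 5.39269 − 0.625 = 4.76769 m below the surface.

d_top ≈ 4.77 m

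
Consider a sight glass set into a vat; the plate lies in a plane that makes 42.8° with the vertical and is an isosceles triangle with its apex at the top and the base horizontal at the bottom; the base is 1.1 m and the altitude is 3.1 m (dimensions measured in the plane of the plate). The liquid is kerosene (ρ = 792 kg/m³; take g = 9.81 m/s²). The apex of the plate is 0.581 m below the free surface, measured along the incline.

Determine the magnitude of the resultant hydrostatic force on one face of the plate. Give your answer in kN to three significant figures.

γ = ρg = 792 × 9.81 / 1000 = 7.76952 kN/m³.
The plate makes 42.8° with the vertical, i.e. θ = 90° − 42.8° = 47.2° to the horizontal. Measuring y along the incline from the free-surface line, vertical depth h = y·sinθ with sinθ = 0.733730.
With the apex up, the centroid sits 2h/3 = 2 × 3.1/3 = 2.06667 m below the apex, so y_c = 0.581 + 2.06667 = 2.64767 m and h_c = 2.64767 × 0.733730 = 1.94267 m.
A = ½ × 1.1 × 3.1 = 1.705 m².
Resultant F = γ·h_c·A = 7.76952 × 1.94267 × 1.705 = 25.7346 kN.

F ≈ 25.7 kN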